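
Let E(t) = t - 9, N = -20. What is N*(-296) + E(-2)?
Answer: 5909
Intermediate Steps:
E(t) = -9 + t
N*(-296) + E(-2) = -20*(-296) + (-9 - 2) = 5920 - 11 = 5909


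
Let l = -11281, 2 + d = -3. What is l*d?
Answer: 56405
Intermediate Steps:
d = -5 (d = -2 - 3 = -5)
l*d = -11281*(-5) = 56405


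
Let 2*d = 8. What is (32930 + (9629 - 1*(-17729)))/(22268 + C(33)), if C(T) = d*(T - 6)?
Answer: 7536/2797 ≈ 2.6943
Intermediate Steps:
d = 4 (d = (½)*8 = 4)
C(T) = -24 + 4*T (C(T) = 4*(T - 6) = 4*(-6 + T) = -24 + 4*T)
(32930 + (9629 - 1*(-17729)))/(22268 + C(33)) = (32930 + (9629 - 1*(-17729)))/(22268 + (-24 + 4*33)) = (32930 + (9629 + 17729))/(22268 + (-24 + 132)) = (32930 + 27358)/(22268 + 108) = 60288/22376 = 60288*(1/22376) = 7536/2797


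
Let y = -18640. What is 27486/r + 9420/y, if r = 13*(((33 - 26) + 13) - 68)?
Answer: -1079619/24232 ≈ -44.553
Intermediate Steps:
r = -624 (r = 13*((7 + 13) - 68) = 13*(20 - 68) = 13*(-48) = -624)
27486/r + 9420/y = 27486/(-624) + 9420/(-18640) = 27486*(-1/624) + 9420*(-1/18640) = -4581/104 - 471/932 = -1079619/24232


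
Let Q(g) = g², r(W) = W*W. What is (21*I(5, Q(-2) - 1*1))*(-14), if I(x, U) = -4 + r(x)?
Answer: -6174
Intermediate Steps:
r(W) = W²
I(x, U) = -4 + x²
(21*I(5, Q(-2) - 1*1))*(-14) = (21*(-4 + 5²))*(-14) = (21*(-4 + 25))*(-14) = (21*21)*(-14) = 441*(-14) = -6174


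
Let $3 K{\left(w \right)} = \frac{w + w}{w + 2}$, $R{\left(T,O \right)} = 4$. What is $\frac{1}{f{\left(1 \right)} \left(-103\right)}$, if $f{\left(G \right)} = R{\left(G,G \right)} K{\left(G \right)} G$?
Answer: $- \frac{9}{824} \approx -0.010922$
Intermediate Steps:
$K{\left(w \right)} = \frac{2 w}{3 \left(2 + w\right)}$ ($K{\left(w \right)} = \frac{\left(w + w\right) \frac{1}{w + 2}}{3} = \frac{2 w \frac{1}{2 + w}}{3} = \frac{2 w}{3 \left(2 + w\right)}$)
$f{\left(G \right)} = \frac{8 G^{2}}{3 \left(2 + G\right)}$ ($f{\left(G \right)} = 4 \frac{2 G}{3 \left(2 + G\right)} G = \frac{8 G}{3 \left(2 + G\right)} G = \frac{8 G^{2}}{3 \left(2 + G\right)}$)
$\frac{1}{f{\left(1 \right)} \left(-103\right)} = \frac{1}{\frac{8 \cdot 1^{2}}{3 \left(2 + 1\right)} \left(-103\right)} = \frac{1}{\frac{8}{3} \cdot 1 \cdot \frac{1}{3} \left(-103\right)} = \frac{1}{\frac{8}{9} \left(-103\right)} = \frac{1}{- \frac{824}{9}} = - \frac{9}{824}$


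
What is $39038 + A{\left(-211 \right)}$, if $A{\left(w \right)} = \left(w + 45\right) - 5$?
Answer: $38867$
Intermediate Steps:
$A{\left(w \right)} = 40 + w$ ($A{\left(w \right)} = \left(45 + w\right) - 5 = 40 + w$)
$39038 + A{\left(-211 \right)} = 39038 + \left(40 - 211\right) = 39038 - 171 = 38867$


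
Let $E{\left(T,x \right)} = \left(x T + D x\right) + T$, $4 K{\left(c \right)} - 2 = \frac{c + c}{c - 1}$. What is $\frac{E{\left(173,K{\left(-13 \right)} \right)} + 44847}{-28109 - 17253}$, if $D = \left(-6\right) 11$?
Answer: $- \frac{1263449}{1270136} \approx -0.99473$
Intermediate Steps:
$D = -66$
$K{\left(c \right)} = \frac{1}{2} + \frac{c}{2 \left(-1 + c\right)}$ ($K{\left(c \right)} = \frac{1}{2} + \frac{\left(c + c\right) \frac{1}{c - 1}}{4} = \frac{1}{2} + \frac{2 c \frac{1}{-1 + c}}{4} = \frac{1}{2} + \frac{c}{2 \left(-1 + c\right)}$)
$E{\left(T,x \right)} = T - 66 x + T x$ ($E{\left(T,x \right)} = \left(x T - 66 x\right) + T = \left(T x - 66 x\right) + T = \left(- 66 x + T x\right) + T = T - 66 x + T x$)
$\frac{E{\left(173,K{\left(-13 \right)} \right)} + 44847}{-28109 - 17253} = \frac{\left(173 - 66 \frac{- \frac{1}{2} - 13}{-1 - 13} + 173 \frac{- \frac{1}{2} - 13}{-1 - 13}\right) + 44847}{-28109 - 17253} = \frac{\left(173 - 66 \frac{1}{-14} \left(- \frac{27}{2}\right) + 173 \frac{1}{-14} \left(- \frac{27}{2}\right)\right) + 44847}{-45362} = \left(\left(173 - 66 \left(\left(- \frac{1}{14}\right) \left(- \frac{27}{2}\right)\right) + 173 \left(\left(- \frac{1}{14}\right) \left(- \frac{27}{2}\right)\right)\right) + 44847\right) \left(- \frac{1}{45362}\right) = \left(\left(173 - \frac{891}{14} + 173 \cdot \frac{27}{28}\right) + 44847\right) \left(- \frac{1}{45362}\right) = \left(\left(173 - \frac{891}{14} + \frac{4671}{28}\right) + 44847\right) \left(- \frac{1}{45362}\right) = \left(\frac{7733}{28} + 44847\right) \left(- \frac{1}{45362}\right) = \frac{1263449}{28} \left(- \frac{1}{45362}\right) = - \frac{1263449}{1270136}$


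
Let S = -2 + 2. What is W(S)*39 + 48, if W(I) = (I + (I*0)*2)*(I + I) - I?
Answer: 48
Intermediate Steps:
S = 0
W(I) = -I + 2*I² (W(I) = (I + 0*2)*(2*I) - I = (I + 0)*(2*I) - I = I*(2*I) - I = 2*I² - I = -I + 2*I²)
W(S)*39 + 48 = (0*(-1 + 2*0))*39 + 48 = (0*(-1 + 0))*39 + 48 = (0*(-1))*39 + 48 = 0*39 + 48 = 0 + 48 = 48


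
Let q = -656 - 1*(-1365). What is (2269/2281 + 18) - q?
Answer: -1573902/2281 ≈ -690.00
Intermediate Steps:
q = 709 (q = -656 + 1365 = 709)
(2269/2281 + 18) - q = (2269/2281 + 18) - 1*709 = (2269*(1/2281) + 18) - 709 = (2269/2281 + 18) - 709 = 43327/2281 - 709 = -1573902/2281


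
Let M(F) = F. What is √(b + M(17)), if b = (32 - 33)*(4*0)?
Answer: √17 ≈ 4.1231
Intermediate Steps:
b = 0 (b = -1*0 = 0)
√(b + M(17)) = √(0 + 17) = √17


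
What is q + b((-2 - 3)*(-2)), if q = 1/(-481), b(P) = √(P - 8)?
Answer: -1/481 + √2 ≈ 1.4121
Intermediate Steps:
b(P) = √(-8 + P)
q = -1/481 ≈ -0.0020790
q + b((-2 - 3)*(-2)) = -1/481 + √(-8 + (-2 - 3)*(-2)) = -1/481 + √(-8 - 5*(-2)) = -1/481 + √(-8 + 10) = -1/481 + √2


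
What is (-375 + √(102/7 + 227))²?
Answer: (2625 - √11837)²/49 ≈ 1.2921e+5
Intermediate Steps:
(-375 + √(102/7 + 227))² = (-375 + √(1691/7))² = (-375 + √11837/7)²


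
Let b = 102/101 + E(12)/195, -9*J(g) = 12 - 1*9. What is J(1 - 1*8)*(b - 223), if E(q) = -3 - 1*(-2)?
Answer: 4372196/59085 ≈ 73.998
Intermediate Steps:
E(q) = -1 (E(q) = -3 + 2 = -1)
J(g) = -⅓ (J(g) = -(12 - 1*9)/9 = -(12 - 9)/9 = -⅑*3 = -⅓)
b = 19789/19695 (b = 102/101 - 1/195 = 19789/19695 ≈ 1.0048)
J(1 - 1*8)*(b - 223) = -(19789/19695 - 223)/3 = -⅓*(-4372196/19695) = 4372196/59085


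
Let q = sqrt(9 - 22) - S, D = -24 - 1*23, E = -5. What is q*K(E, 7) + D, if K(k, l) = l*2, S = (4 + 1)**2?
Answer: -397 + 14*I*sqrt(13) ≈ -397.0 + 50.478*I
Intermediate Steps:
S = 25 (S = 5**2 = 25)
K(k, l) = 2*l
D = -47 (D = -24 - 23 = -47)
q = -25 + I*sqrt(13) (q = sqrt(9 - 22) - 1*25 = sqrt(-13) - 25 = I*sqrt(13) - 25 = -25 + I*sqrt(13) ≈ -25.0 + 3.6056*I)
q*K(E, 7) + D = (-25 + I*sqrt(13))*(2*7) - 47 = (-25 + I*sqrt(13))*14 - 47 = (-350 + 14*I*sqrt(13)) - 47 = -397 + 14*I*sqrt(13)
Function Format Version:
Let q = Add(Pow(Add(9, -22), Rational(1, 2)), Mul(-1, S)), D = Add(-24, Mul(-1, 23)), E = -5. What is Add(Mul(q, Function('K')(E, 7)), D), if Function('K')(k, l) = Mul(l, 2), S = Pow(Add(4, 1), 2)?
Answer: Add(-397, Mul(14, I, Pow(13, Rational(1, 2)))) ≈ Add(-397.00, Mul(50.478, I))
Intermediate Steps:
S = 25 (S = Pow(5, 2) = 25)
Function('K')(k, l) = Mul(2, l)
D = -47 (D = Add(-24, -23) = -47)
q = Add(-25, Mul(I, Pow(13, Rational(1, 2)))) (q = Add(Pow(Add(9, -22), Rational(1, 2)), Mul(-1, 25)) = Add(Pow(-13, Rational(1, 2)), -25) = Add(Mul(I, Pow(13, Rational(1, 2))), -25) = Add(-25, Mul(I, Pow(13, Rational(1, 2)))) ≈ Add(-25.000, Mul(3.6056, I)))
Add(Mul(q, Function('K')(E, 7)), D) = Add(Mul(Add(-25, Mul(I, Pow(13, Rational(1, 2)))), Mul(2, 7)), -47) = Add(Mul(Add(-25, Mul(I, Pow(13, Rational(1, 2)))), 14), -47) = Add(Add(-350, Mul(14, I, Pow(13, Rational(1, 2)))), -47) = Add(-397, Mul(14, I, Pow(13, Rational(1, 2))))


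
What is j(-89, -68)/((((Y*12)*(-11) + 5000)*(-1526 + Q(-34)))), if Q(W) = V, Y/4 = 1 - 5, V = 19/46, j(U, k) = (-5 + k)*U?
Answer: -149431/249549412 ≈ -0.00059880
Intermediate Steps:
j(U, k) = U*(-5 + k)
V = 19/46 (V = 19*(1/46) = 19/46 ≈ 0.41304)
Y = -16 (Y = 4*(1 - 5) = 4*(-4) = -16)
Q(W) = 19/46
j(-89, -68)/((((Y*12)*(-11) + 5000)*(-1526 + Q(-34)))) = (-89*(-5 - 68))/(((-16*12*(-11) + 5000)*(-1526 + 19/46))) = (-89*(-73))/(((-192*(-11) + 5000)*(-70177/46))) = 6497/(((2112 + 5000)*(-70177/46))) = 6497/((7112*(-70177/46))) = 6497/(-249549412/23) = 6497*(-23/249549412) = -149431/249549412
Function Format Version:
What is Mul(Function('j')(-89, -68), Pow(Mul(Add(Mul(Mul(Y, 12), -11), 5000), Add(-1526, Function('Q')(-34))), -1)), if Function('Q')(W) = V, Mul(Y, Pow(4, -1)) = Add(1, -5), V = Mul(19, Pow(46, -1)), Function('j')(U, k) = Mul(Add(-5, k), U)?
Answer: Rational(-149431, 249549412) ≈ -0.00059880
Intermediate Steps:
Function('j')(U, k) = Mul(U, Add(-5, k))
V = Rational(19, 46) (V = Mul(19, Rational(1, 46)) = Rational(19, 46) ≈ 0.41304)
Y = -16 (Y = Mul(4, Add(1, -5)) = Mul(4, -4) = -16)
Function('Q')(W) = Rational(19, 46)
Mul(Function('j')(-89, -68), Pow(Mul(Add(Mul(Mul(Y, 12), -11), 5000), Add(-1526, Function('Q')(-34))), -1)) = Mul(Mul(-89, Add(-5, -68)), Pow(Mul(Add(Mul(Mul(-16, 12), -11), 5000), Add(-1526, Rational(19, 46))), -1)) = Mul(Mul(-89, -73), Pow(Mul(Add(Mul(-192, -11), 5000), Rational(-70177, 46)), -1)) = Mul(6497, Pow(Mul(Add(2112, 5000), Rational(-70177, 46)), -1)) = Mul(6497, Pow(Mul(7112, Rational(-70177, 46)), -1)) = Mul(6497, Pow(Rational(-249549412, 23), -1)) = Mul(6497, Rational(-23, 249549412)) = Rational(-149431, 249549412)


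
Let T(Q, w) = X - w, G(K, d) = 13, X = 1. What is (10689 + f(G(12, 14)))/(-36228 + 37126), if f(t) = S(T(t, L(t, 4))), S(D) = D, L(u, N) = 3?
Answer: 10687/898 ≈ 11.901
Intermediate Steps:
T(Q, w) = 1 - w
f(t) = -2 (f(t) = 1 - 1*3 = 1 - 3 = -2)
(10689 + f(G(12, 14)))/(-36228 + 37126) = (10689 - 2)/(-36228 + 37126) = 10687/898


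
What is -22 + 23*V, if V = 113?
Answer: 2577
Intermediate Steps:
-22 + 23*V = -22 + 23*113 = -22 + 2599 = 2577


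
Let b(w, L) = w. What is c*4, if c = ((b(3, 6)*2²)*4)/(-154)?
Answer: -96/77 ≈ -1.2468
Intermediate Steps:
c = -24/77 (c = ((3*2²)*4)/(-154) = ((3*4)*4)*(-1/154) = (12*4)*(-1/154) = 48*(-1/154) = -24/77 ≈ -0.31169)
c*4 = -24/77*4 = -96/77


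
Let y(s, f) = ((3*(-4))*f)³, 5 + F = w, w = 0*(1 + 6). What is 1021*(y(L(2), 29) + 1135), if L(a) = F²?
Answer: -43028061197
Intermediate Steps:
w = 0 (w = 0*7 = 0)
F = -5 (F = -5 + 0 = -5)
L(a) = 25 (L(a) = (-5)² = 25)
y(s, f) = -1728*f³ (y(s, f) = (-12*f)³ = -1728*f³)
1021*(y(L(2), 29) + 1135) = 1021*(-1728*29³ + 1135) = 1021*(-1728*24389 + 1135) = 1021*(-42144192 + 1135) = 1021*(-42143057) = -43028061197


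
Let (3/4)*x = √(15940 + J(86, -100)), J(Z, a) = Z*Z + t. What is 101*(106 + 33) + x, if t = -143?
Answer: 14039 + 4*√2577 ≈ 14242.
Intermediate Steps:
J(Z, a) = -143 + Z² (J(Z, a) = Z*Z - 143 = Z² - 143 = -143 + Z²)
x = 4*√2577 (x = 4*√(15940 + (-143 + 86²))/3 = 4*√(15940 + (-143 + 7396))/3 = 4*√(15940 + 7253)/3 = 4*√23193/3 = 4*(3*√2577)/3 = 4*√2577 ≈ 203.06)
101*(106 + 33) + x = 101*(106 + 33) + 4*√2577 = 101*139 + 4*√2577 = 14039 + 4*√2577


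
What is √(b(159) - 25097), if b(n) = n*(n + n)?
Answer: √25465 ≈ 159.58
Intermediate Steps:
b(n) = 2*n² (b(n) = n*(2*n) = 2*n²)
√(b(159) - 25097) = √(2*159² - 25097) = √(2*25281 - 25097) = √(50562 - 25097) = √25465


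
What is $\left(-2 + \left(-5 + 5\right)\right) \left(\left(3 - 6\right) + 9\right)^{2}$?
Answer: $-72$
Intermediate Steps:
$\left(-2 + \left(-5 + 5\right)\right) \left(\left(3 - 6\right) + 9\right)^{2} = \left(-2 + 0\right) \left(\left(3 - 6\right) + 9\right)^{2} = - 2 \left(-3 + 9\right)^{2} = - 2 \cdot 6^{2} = \left(-2\right) 36 = -72$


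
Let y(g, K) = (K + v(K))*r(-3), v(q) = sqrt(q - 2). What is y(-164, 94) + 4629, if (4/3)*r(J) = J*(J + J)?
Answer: 5898 + 27*sqrt(23) ≈ 6027.5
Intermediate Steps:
r(J) = 3*J**2/2 (r(J) = 3*(J*(J + J))/4 = 3*(J*(2*J))/4 = 3*(2*J**2)/4 = 3*J**2/2)
v(q) = sqrt(-2 + q)
y(g, K) = 27*K/2 + 27*sqrt(-2 + K)/2 (y(g, K) = (K + sqrt(-2 + K))*((3/2)*(-3)**2) = (K + sqrt(-2 + K))*((3/2)*9) = (K + sqrt(-2 + K))*(27/2) = 27*K/2 + 27*sqrt(-2 + K)/2)
y(-164, 94) + 4629 = ((27/2)*94 + 27*sqrt(-2 + 94)/2) + 4629 = (1269 + 27*sqrt(92)/2) + 4629 = (1269 + 27*(2*sqrt(23))/2) + 4629 = (1269 + 27*sqrt(23)) + 4629 = 5898 + 27*sqrt(23)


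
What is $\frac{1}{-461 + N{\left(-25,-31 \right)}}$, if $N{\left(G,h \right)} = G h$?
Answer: $\frac{1}{314} \approx 0.0031847$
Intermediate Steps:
$\frac{1}{-461 + N{\left(-25,-31 \right)}} = \frac{1}{-461 - -775} = \frac{1}{-461 + 775} = \frac{1}{314}$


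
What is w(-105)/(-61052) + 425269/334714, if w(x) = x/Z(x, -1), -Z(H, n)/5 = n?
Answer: 12985275991/10217479564 ≈ 1.2709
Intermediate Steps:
Z(H, n) = -5*n
w(x) = x/5 (w(x) = x/((-5*(-1))) = x/5)
w(-105)/(-61052) + 425269/334714 = ((⅕)*(-105))/(-61052) + 425269/334714 = -21*(-1/61052) + 425269*(1/334714) = 21/61052 + 425269/334714 = 12985275991/10217479564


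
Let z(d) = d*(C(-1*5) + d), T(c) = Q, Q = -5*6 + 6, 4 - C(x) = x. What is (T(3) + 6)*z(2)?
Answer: -396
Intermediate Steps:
C(x) = 4 - x
Q = -24 (Q = -30 + 6 = -24)
T(c) = -24
z(d) = d*(9 + d) (z(d) = d*((4 - (-1)*5) + d) = d*((4 - 1*(-5)) + d) = d*((4 + 5) + d) = d*(9 + d))
(T(3) + 6)*z(2) = (-24 + 6)*(2*(9 + 2)) = -36*11 = -18*22 = -396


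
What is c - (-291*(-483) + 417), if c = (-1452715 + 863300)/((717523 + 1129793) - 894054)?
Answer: -134381933555/953262 ≈ -1.4097e+5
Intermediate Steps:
c = -589415/953262 (c = -589415/(1847316 - 894054) = -589415/953262 ≈ -0.61831)
c - (-291*(-483) + 417) = -589415/953262 - (-291*(-483) + 417) = -589415/953262 - (140553 + 417) = -589415/953262 - 1*140970 = -589415/953262 - 140970 = -134381933555/953262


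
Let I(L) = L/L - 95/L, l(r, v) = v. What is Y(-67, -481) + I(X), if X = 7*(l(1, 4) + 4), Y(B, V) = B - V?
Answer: 23145/56 ≈ 413.30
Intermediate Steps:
X = 56 (X = 7*(4 + 4) = 7*8 = 56)
I(L) = 1 - 95/L
Y(-67, -481) + I(X) = (-67 - 1*(-481)) + (-95 + 56)/56 = (-67 + 481) + (1/56)*(-39) = 414 - 39/56 = 23145/56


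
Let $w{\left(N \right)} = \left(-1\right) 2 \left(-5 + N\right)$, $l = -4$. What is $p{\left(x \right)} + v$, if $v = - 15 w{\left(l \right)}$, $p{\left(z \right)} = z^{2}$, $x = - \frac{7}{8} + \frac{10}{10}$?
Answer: $- \frac{17279}{64} \approx -269.98$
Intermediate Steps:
$w{\left(N \right)} = 10 - 2 N$ ($w{\left(N \right)} = - 2 \left(-5 + N\right) = 10 - 2 N$)
$x = \frac{1}{8}$ ($x = \left(-7\right) \frac{1}{8} + 10 \cdot \frac{1}{10} = - \frac{7}{8} + 1 = \frac{1}{8} \approx 0.125$)
$v = -270$ ($v = - 15 \left(10 - -8\right) = - 15 \left(10 + 8\right) = \left(-15\right) 18 = -270$)
$p{\left(x \right)} + v = \left(\frac{1}{8}\right)^{2} - 270 = \frac{1}{64} - 270 = - \frac{17279}{64}$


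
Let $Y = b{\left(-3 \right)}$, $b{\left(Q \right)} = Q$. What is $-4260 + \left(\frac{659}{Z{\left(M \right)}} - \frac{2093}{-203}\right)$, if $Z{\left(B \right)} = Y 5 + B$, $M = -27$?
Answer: $- \frac{5195233}{1218} \approx -4265.4$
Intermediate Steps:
$Y = -3$
$Z{\left(B \right)} = -15 + B$ ($Z{\left(B \right)} = \left(-3\right) 5 + B = -15 + B$)
$-4260 + \left(\frac{659}{Z{\left(M \right)}} - \frac{2093}{-203}\right) = -4260 + \left(\frac{659}{-15 - 27} - \frac{2093}{-203}\right) = -4260 + \left(\frac{659}{-42} - - \frac{299}{29}\right) = -4260 + \left(659 \left(- \frac{1}{42}\right) + \frac{299}{29}\right) = -4260 + \left(- \frac{659}{42} + \frac{299}{29}\right) = -4260 - \frac{6553}{1218} = - \frac{5195233}{1218}$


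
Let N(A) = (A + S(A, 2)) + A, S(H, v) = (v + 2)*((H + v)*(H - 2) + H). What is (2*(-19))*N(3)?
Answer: -1444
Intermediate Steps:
S(H, v) = (2 + v)*(H + (-2 + H)*(H + v)) (S(H, v) = (2 + v)*((H + v)*(-2 + H) + H) = (2 + v)*((-2 + H)*(H + v) + H) = (2 + v)*(H + (-2 + H)*(H + v)))
N(A) = -16 + 4*A² + 6*A (N(A) = (A + (-4*2 - 2*A - 2*2² + 2*A² + A*2 + A*2² + 2*A²)) + A = (A + (-8 - 2*A - 2*4 + 2*A² + 2*A + A*4 + 2*A²)) + A = (A + (-8 - 2*A - 8 + 2*A² + 2*A + 4*A + 2*A²)) + A = (A + (-16 + 4*A + 4*A²)) + A = (-16 + 4*A² + 5*A) + A = -16 + 4*A² + 6*A)
(2*(-19))*N(3) = (2*(-19))*(-16 + 4*3² + 6*3) = -38*(-16 + 4*9 + 18) = -38*(-16 + 36 + 18) = -38*38 = -1444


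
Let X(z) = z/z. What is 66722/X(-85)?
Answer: 66722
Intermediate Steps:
X(z) = 1
66722/X(-85) = 66722/1 = 66722*1 = 66722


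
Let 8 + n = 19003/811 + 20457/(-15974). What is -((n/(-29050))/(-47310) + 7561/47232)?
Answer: -5609209273499767169/35039565582000336000 ≈ -0.16008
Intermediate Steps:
n = 183323983/12954914 (n = -8 + (19003/811 + 20457/(-15974)) = -8 + (19003*(1/811) + 20457*(-1/15974)) = -8 + (19003/811 - 20457/15974) = -8 + 286963295/12954914 = 183323983/12954914 ≈ 14.151)
-((n/(-29050))/(-47310) + 7561/47232) = -(((183323983/12954914)/(-29050))/(-47310) + 7561/47232) = -(((183323983/12954914)*(-1/29050))*(-1/47310) + 7561*(1/47232)) = -(-183323983/376340251700*(-1/47310) + 7561/47232) = -(183323983/17804657307927000 + 7561/47232) = -1*5609209273499767169/35039565582000336000 = -5609209273499767169/35039565582000336000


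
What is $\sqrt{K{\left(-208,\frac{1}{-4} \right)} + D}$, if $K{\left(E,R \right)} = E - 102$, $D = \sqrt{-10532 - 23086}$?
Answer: $\sqrt{-310 + i \sqrt{33618}} \approx 5.0082 + 18.305 i$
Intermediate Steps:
$D = i \sqrt{33618}$ ($D = \sqrt{-33618} = i \sqrt{33618} \approx 183.35 i$)
$K{\left(E,R \right)} = -102 + E$
$\sqrt{K{\left(-208,\frac{1}{-4} \right)} + D} = \sqrt{\left(-102 - 208\right) + i \sqrt{33618}} = \sqrt{-310 + i \sqrt{33618}}$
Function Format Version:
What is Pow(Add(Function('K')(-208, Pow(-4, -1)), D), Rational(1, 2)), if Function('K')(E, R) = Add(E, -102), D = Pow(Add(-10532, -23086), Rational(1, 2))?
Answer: Pow(Add(-310, Mul(I, Pow(33618, Rational(1, 2)))), Rational(1, 2)) ≈ Add(5.0082, Mul(18.305, I))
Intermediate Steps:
D = Mul(I, Pow(33618, Rational(1, 2))) (D = Pow(-33618, Rational(1, 2)) = Mul(I, Pow(33618, Rational(1, 2))) ≈ Mul(183.35, I))
Function('K')(E, R) = Add(-102, E)
Pow(Add(Function('K')(-208, Pow(-4, -1)), D), Rational(1, 2)) = Pow(Add(Add(-102, -208), Mul(I, Pow(33618, Rational(1, 2)))), Rational(1, 2)) = Pow(Add(-310, Mul(I, Pow(33618, Rational(1, 2)))), Rational(1, 2))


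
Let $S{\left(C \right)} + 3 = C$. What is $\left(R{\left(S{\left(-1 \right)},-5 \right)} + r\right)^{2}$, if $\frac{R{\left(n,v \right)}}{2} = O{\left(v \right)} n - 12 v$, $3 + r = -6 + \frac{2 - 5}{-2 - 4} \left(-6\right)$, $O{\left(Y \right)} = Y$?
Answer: $21904$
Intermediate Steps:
$S{\left(C \right)} = -3 + C$
$r = -12$ ($r = -3 - \left(6 - \frac{2 - 5}{-2 - 4} \left(-6\right)\right) = -3 - \left(6 - - \frac{3}{-6} \left(-6\right)\right) = -3 - \left(6 - \left(-3\right) \left(- \frac{1}{6}\right) \left(-6\right)\right) = -3 + \left(-6 + \frac{1}{2} \left(-6\right)\right) = -3 - 9 = -12$)
$R{\left(n,v \right)} = - 24 v + 2 n v$ ($R{\left(n,v \right)} = 2 \left(v n - 12 v\right) = 2 \left(n v - 12 v\right) = 2 \left(- 12 v + n v\right) = - 24 v + 2 n v$)
$\left(R{\left(S{\left(-1 \right)},-5 \right)} + r\right)^{2} = \left(2 \left(-5\right) \left(-12 - 4\right) - 12\right)^{2} = \left(2 \left(-5\right) \left(-16\right) - 12\right)^{2} = \left(160 - 12\right)^{2} = 148^{2} = 21904$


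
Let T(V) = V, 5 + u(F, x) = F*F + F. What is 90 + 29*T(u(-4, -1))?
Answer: 293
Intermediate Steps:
u(F, x) = -5 + F + F**2 (u(F, x) = -5 + (F*F + F) = -5 + (F**2 + F) = -5 + (F + F**2) = -5 + F + F**2)
90 + 29*T(u(-4, -1)) = 90 + 29*(-5 - 4 + (-4)**2) = 90 + 29*(-5 - 4 + 16) = 90 + 29*7 = 90 + 203 = 293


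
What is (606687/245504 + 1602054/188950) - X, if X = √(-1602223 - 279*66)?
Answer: 253972086933/23193990400 - I*√1620637 ≈ 10.95 - 1273.0*I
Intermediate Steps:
X = I*√1620637 (X = √(-1602223 - 18414) = √(-1620637) = I*√1620637 ≈ 1273.0*I)
(606687/245504 + 1602054/188950) - X = (606687/245504 + 1602054/188950) - I*√1620637 = (606687*(1/245504) + 1602054*(1/188950)) - I*√1620637 = (606687/245504 + 801027/94475) - I*√1620637 = 253972086933/23193990400 - I*√1620637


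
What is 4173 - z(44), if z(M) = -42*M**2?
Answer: 85485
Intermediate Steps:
4173 - z(44) = 4173 - (-42)*44**2 = 4173 - (-42)*1936 = 4173 - 1*(-81312) = 4173 + 81312 = 85485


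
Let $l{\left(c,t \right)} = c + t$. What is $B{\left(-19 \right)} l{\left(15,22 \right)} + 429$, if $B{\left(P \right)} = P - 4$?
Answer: $-422$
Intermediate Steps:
$B{\left(P \right)} = -4 + P$
$B{\left(-19 \right)} l{\left(15,22 \right)} + 429 = \left(-4 - 19\right) \left(15 + 22\right) + 429 = \left(-23\right) 37 + 429 = -851 + 429 = -422$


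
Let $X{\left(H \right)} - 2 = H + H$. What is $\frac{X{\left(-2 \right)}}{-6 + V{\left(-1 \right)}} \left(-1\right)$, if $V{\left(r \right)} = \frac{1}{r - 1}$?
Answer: $- \frac{4}{13} \approx -0.30769$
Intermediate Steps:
$X{\left(H \right)} = 2 + 2 H$ ($X{\left(H \right)} = 2 + \left(H + H\right) = 2 + 2 H$)
$V{\left(r \right)} = \frac{1}{-1 + r}$
$\frac{X{\left(-2 \right)}}{-6 + V{\left(-1 \right)}} \left(-1\right) = \frac{2 + 2 \left(-2\right)}{-6 + \frac{1}{-1 - 1}} \left(-1\right) = \frac{2 - 4}{-6 + \frac{1}{-2}} \left(-1\right) = - \frac{2}{-6 - \frac{1}{2}} \left(-1\right) = - \frac{2}{- \frac{13}{2}} \left(-1\right) = \left(-2\right) \left(- \frac{2}{13}\right) \left(-1\right) = \frac{4}{13} \left(-1\right) = - \frac{4}{13}$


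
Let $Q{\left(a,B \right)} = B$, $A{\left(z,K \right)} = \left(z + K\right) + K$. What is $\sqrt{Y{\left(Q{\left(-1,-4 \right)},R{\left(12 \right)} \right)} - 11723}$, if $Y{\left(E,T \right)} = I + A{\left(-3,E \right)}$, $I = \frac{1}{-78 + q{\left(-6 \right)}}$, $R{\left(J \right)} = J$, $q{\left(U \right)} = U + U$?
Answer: $\frac{i \sqrt{10560610}}{30} \approx 108.32 i$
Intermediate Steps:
$q{\left(U \right)} = 2 U$
$A{\left(z,K \right)} = z + 2 K$ ($A{\left(z,K \right)} = \left(K + z\right) + K = z + 2 K$)
$I = - \frac{1}{90}$ ($I = \frac{1}{-78 + 2 \left(-6\right)} = \frac{1}{-78 - 12} = \frac{1}{-90} = - \frac{1}{90} \approx -0.011111$)
$Y{\left(E,T \right)} = - \frac{271}{90} + 2 E$ ($Y{\left(E,T \right)} = - \frac{1}{90} + \left(-3 + 2 E\right) = - \frac{271}{90} + 2 E$)
$\sqrt{Y{\left(Q{\left(-1,-4 \right)},R{\left(12 \right)} \right)} - 11723} = \sqrt{\left(- \frac{271}{90} + 2 \left(-4\right)\right) - 11723} = \sqrt{\left(- \frac{271}{90} - 8\right) - 11723} = \sqrt{- \frac{991}{90} - 11723} = \sqrt{- \frac{1056061}{90}} = \frac{i \sqrt{10560610}}{30}$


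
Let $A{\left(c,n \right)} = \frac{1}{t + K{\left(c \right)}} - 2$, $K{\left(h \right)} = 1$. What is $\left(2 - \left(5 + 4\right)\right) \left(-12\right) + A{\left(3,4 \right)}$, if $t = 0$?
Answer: $83$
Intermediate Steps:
$A{\left(c,n \right)} = -1$ ($A{\left(c,n \right)} = \frac{1}{0 + 1} - 2 = 1^{-1} - 2 = 1 - 2 = -1$)
$\left(2 - \left(5 + 4\right)\right) \left(-12\right) + A{\left(3,4 \right)} = \left(2 - \left(5 + 4\right)\right) \left(-12\right) - 1 = \left(2 - 9\right) \left(-12\right) - 1 = \left(-7\right) \left(-12\right) - 1 = 84 - 1 = 83$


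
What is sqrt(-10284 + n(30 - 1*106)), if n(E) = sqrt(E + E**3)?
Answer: sqrt(-10284 + 2*I*sqrt(109763)) ≈ 3.2653 + 101.46*I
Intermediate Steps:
sqrt(-10284 + n(30 - 1*106)) = sqrt(-10284 + sqrt((30 - 1*106) + (30 - 1*106)**3)) = sqrt(-10284 + sqrt((30 - 106) + (30 - 106)**3)) = sqrt(-10284 + sqrt(-76 + (-76)**3)) = sqrt(-10284 + sqrt(-76 - 438976)) = sqrt(-10284 + sqrt(-439052)) = sqrt(-10284 + 2*I*sqrt(109763))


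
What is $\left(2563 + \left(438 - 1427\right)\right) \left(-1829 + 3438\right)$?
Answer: $2532566$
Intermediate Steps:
$\left(2563 + \left(438 - 1427\right)\right) \left(-1829 + 3438\right) = \left(2563 - 989\right) 1609 = 1574 \cdot 1609 = 2532566$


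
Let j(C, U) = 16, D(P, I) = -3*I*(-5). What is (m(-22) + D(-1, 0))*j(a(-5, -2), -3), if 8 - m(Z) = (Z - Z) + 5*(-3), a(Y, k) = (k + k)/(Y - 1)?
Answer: 368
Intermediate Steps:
a(Y, k) = 2*k/(-1 + Y) (a(Y, k) = (2*k)/(-1 + Y) = 2*k/(-1 + Y))
D(P, I) = 15*I
m(Z) = 23 (m(Z) = 8 - ((Z - Z) + 5*(-3)) = 8 - (0 - 15) = 8 - 1*(-15) = 8 + 15 = 23)
(m(-22) + D(-1, 0))*j(a(-5, -2), -3) = (23 + 15*0)*16 = (23 + 0)*16 = 23*16 = 368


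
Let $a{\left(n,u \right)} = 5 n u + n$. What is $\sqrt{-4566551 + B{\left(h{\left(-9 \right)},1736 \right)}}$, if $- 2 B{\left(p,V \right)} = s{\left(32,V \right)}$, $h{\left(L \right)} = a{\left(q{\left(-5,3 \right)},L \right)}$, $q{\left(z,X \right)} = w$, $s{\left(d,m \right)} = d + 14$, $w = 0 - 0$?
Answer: $i \sqrt{4566574} \approx 2137.0 i$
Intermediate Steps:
$w = 0$ ($w = 0 + 0 = 0$)
$s{\left(d,m \right)} = 14 + d$
$q{\left(z,X \right)} = 0$
$a{\left(n,u \right)} = n + 5 n u$ ($a{\left(n,u \right)} = 5 n u + n = n + 5 n u$)
$h{\left(L \right)} = 0$ ($h{\left(L \right)} = 0 \left(1 + 5 L\right) = 0$)
$B{\left(p,V \right)} = -23$ ($B{\left(p,V \right)} = - \frac{14 + 32}{2} = \left(- \frac{1}{2}\right) 46 = -23$)
$\sqrt{-4566551 + B{\left(h{\left(-9 \right)},1736 \right)}} = \sqrt{-4566551 - 23} = \sqrt{-4566574} = i \sqrt{4566574}$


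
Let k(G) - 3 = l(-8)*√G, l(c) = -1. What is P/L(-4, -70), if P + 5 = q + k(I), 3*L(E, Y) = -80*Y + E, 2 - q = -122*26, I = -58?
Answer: 2379/1399 - 3*I*√58/5596 ≈ 1.7005 - 0.0040828*I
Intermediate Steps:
k(G) = 3 - √G
q = 3174 (q = 2 - (-122)*26 = 2 - 1*(-3172) = 2 + 3172 = 3174)
L(E, Y) = -80*Y/3 + E/3 (L(E, Y) = (-80*Y + E)/3 = (E - 80*Y)/3 = -80*Y/3 + E/3)
P = 3172 - I*√58 (P = -5 + (3174 + (3 - √(-58))) = -5 + (3174 + (3 - I*√58)) = -5 + (3177 - I*√58) = 3172 - I*√58 ≈ 3172.0 - 7.6158*I)
P/L(-4, -70) = (3172 - I*√58)/(-80/3*(-70) + (⅓)*(-4)) = (3172 - I*√58)/(5600/3 - 4/3) = (3172 - I*√58)/(5596/3) = (3172 - I*√58)*(3/5596) = 2379/1399 - 3*I*√58/5596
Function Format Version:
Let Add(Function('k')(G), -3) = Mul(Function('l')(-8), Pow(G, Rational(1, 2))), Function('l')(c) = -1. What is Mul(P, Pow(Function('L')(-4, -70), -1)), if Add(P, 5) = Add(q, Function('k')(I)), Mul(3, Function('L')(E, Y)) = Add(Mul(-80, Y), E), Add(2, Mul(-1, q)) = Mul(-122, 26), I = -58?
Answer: Add(Rational(2379, 1399), Mul(Rational(-3, 5596), I, Pow(58, Rational(1, 2)))) ≈ Add(1.7005, Mul(-0.0040828, I))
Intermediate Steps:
Function('k')(G) = Add(3, Mul(-1, Pow(G, Rational(1, 2))))
q = 3174 (q = Add(2, Mul(-1, Mul(-122, 26))) = Add(2, Mul(-1, -3172)) = Add(2, 3172) = 3174)
Function('L')(E, Y) = Add(Mul(Rational(-80, 3), Y), Mul(Rational(1, 3), E)) (Function('L')(E, Y) = Mul(Rational(1, 3), Add(Mul(-80, Y), E)) = Mul(Rational(1, 3), Add(E, Mul(-80, Y))) = Add(Mul(Rational(-80, 3), Y), Mul(Rational(1, 3), E)))
P = Add(3172, Mul(-1, I, Pow(58, Rational(1, 2)))) (P = Add(-5, Add(3174, Add(3, Mul(-1, Pow(-58, Rational(1, 2)))))) = Add(-5, Add(3174, Add(3, Mul(-1, Mul(I, Pow(58, Rational(1, 2))))))) = Add(-5, Add(3174, Add(3, Mul(-1, I, Pow(58, Rational(1, 2)))))) = Add(-5, Add(3177, Mul(-1, I, Pow(58, Rational(1, 2))))) = Add(3172, Mul(-1, I, Pow(58, Rational(1, 2)))) ≈ Add(3172.0, Mul(-7.6158, I)))
Mul(P, Pow(Function('L')(-4, -70), -1)) = Mul(Add(3172, Mul(-1, I, Pow(58, Rational(1, 2)))), Pow(Add(Mul(Rational(-80, 3), -70), Mul(Rational(1, 3), -4)), -1)) = Mul(Add(3172, Mul(-1, I, Pow(58, Rational(1, 2)))), Pow(Add(Rational(5600, 3), Rational(-4, 3)), -1)) = Mul(Add(3172, Mul(-1, I, Pow(58, Rational(1, 2)))), Pow(Rational(5596, 3), -1)) = Mul(Add(3172, Mul(-1, I, Pow(58, Rational(1, 2)))), Rational(3, 5596)) = Add(Rational(2379, 1399), Mul(Rational(-3, 5596), I, Pow(58, Rational(1, 2))))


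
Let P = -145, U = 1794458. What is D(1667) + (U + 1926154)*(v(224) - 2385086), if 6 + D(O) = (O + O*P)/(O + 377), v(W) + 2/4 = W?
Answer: -4534178646382428/511 ≈ -8.8732e+12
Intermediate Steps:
v(W) = -1/2 + W
D(O) = -6 - 144*O/(377 + O) (D(O) = -6 + (O + O*(-145))/(O + 377) = -6 + (O - 145*O)/(377 + O) = -6 + (-144*O)/(377 + O) = -6 - 144*O/(377 + O))
D(1667) + (U + 1926154)*(v(224) - 2385086) = 6*(-377 - 25*1667)/(377 + 1667) + (1794458 + 1926154)*((-1/2 + 224) - 2385086) = 6*(-377 - 41675)/2044 + 3720612*(447/2 - 2385086) = 6*(1/2044)*(-42052) + 3720612*(-4769725/2) = -63078/511 - 8873148035850 = -4534178646382428/511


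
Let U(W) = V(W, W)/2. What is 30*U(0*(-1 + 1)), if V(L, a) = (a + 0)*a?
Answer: 0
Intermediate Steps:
V(L, a) = a² (V(L, a) = a*a = a²)
U(W) = W²/2
30*U(0*(-1 + 1)) = 30*((0*(-1 + 1))²/2) = 30*((0*0)²/2) = 30*((½)*0²) = 30*((½)*0) = 30*0 = 0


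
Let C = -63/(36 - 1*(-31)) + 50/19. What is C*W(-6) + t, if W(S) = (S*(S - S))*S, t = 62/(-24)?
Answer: -31/12 ≈ -2.5833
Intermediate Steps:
t = -31/12 (t = 62*(-1/24) = -31/12 ≈ -2.5833)
C = 2153/1273 (C = -63/(36 + 31) + 50*(1/19) = -63/67 + 50/19 = 2153/1273 ≈ 1.6913)
W(S) = 0 (W(S) = (S*0)*S = 0*S = 0)
C*W(-6) + t = (2153/1273)*0 - 31/12 = 0 - 31/12 = -31/12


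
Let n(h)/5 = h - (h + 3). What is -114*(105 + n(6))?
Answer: -10260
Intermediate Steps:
n(h) = -15 (n(h) = 5*(h - (h + 3)) = 5*(h - (3 + h)) = 5*(h + (-3 - h)) = 5*(-3) = -15)
-114*(105 + n(6)) = -114*(105 - 15) = -114*90 = -10260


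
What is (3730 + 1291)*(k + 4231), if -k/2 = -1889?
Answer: 40213189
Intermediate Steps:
k = 3778 (k = -2*(-1889) = 3778)
(3730 + 1291)*(k + 4231) = (3730 + 1291)*(3778 + 4231) = 5021*8009 = 40213189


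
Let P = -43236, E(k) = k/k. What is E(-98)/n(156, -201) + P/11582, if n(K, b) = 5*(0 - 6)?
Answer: -654331/173730 ≈ -3.7664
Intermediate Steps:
E(k) = 1
n(K, b) = -30 (n(K, b) = 5*(-6) = -30)
E(-98)/n(156, -201) + P/11582 = 1/(-30) - 43236/11582 = 1*(-1/30) - 43236*1/11582 = -1/30 - 21618/5791 = -654331/173730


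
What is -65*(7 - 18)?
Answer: 715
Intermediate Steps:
-65*(7 - 18) = -65*(-11) = 715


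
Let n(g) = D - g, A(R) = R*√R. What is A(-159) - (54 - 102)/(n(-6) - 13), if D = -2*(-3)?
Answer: -48 - 159*I*√159 ≈ -48.0 - 2004.9*I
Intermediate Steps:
A(R) = R^(3/2)
D = 6
n(g) = 6 - g
A(-159) - (54 - 102)/(n(-6) - 13) = (-159)^(3/2) - (54 - 102)/((6 - 1*(-6)) - 13) = -159*I*√159 - (-48)/((6 + 6) - 13) = -159*I*√159 - (-48)/(12 - 13) = -159*I*√159 - (-48)/(-1) = -159*I*√159 - (-48)*(-1) = -159*I*√159 - 1*48 = -159*I*√159 - 48 = -48 - 159*I*√159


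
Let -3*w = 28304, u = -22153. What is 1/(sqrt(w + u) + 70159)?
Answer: 210477/14766950606 - I*sqrt(284289)/14766950606 ≈ 1.4253e-5 - 3.6107e-8*I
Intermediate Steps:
w = -28304/3 (w = -1/3*28304 = -28304/3 ≈ -9434.7)
1/(sqrt(w + u) + 70159) = 1/(sqrt(-28304/3 - 22153) + 70159) = 1/(sqrt(-94763/3) + 70159) = 1/(I*sqrt(284289)/3 + 70159) = 1/(70159 + I*sqrt(284289)/3)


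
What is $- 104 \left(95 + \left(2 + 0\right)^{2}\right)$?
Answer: $-10296$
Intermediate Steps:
$- 104 \left(95 + \left(2 + 0\right)^{2}\right) = - 104 \left(95 + 2^{2}\right) = - 104 \left(95 + 4\right) = \left(-104\right) 99 = -10296$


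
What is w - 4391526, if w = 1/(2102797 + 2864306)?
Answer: -21813161969177/4967103 ≈ -4.3915e+6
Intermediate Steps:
w = 1/4967103 ≈ 2.0132e-7
w - 4391526 = 1/4967103 - 4391526 = -21813161969177/4967103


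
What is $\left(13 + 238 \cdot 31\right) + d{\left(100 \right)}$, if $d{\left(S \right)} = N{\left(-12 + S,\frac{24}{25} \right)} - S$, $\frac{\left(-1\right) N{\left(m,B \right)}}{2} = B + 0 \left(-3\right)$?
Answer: $\frac{182227}{25} \approx 7289.1$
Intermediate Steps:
$N{\left(m,B \right)} = - 2 B$ ($N{\left(m,B \right)} = - 2 \left(B + 0 \left(-3\right)\right) = - 2 \left(B + 0\right) = - 2 B$)
$d{\left(S \right)} = - \frac{48}{25} - S$ ($d{\left(S \right)} = - 2 \cdot \frac{24}{25} - S = - 2 \cdot 24 \cdot \frac{1}{25} - S = \left(-2\right) \frac{24}{25} - S = - \frac{48}{25} - S$)
$\left(13 + 238 \cdot 31\right) + d{\left(100 \right)} = \left(13 + 238 \cdot 31\right) - \frac{2548}{25} = \left(13 + 7378\right) - \frac{2548}{25} = 7391 - \frac{2548}{25} = \frac{182227}{25}$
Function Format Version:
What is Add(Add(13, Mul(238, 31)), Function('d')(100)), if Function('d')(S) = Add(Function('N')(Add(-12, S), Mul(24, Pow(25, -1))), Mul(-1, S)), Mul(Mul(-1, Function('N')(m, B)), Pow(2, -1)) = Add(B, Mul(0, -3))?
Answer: Rational(182227, 25) ≈ 7289.1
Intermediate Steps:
Function('N')(m, B) = Mul(-2, B) (Function('N')(m, B) = Mul(-2, Add(B, Mul(0, -3))) = Mul(-2, Add(B, 0)) = Mul(-2, B))
Function('d')(S) = Add(Rational(-48, 25), Mul(-1, S)) (Function('d')(S) = Add(Mul(-2, Mul(24, Pow(25, -1))), Mul(-1, S)) = Add(Mul(-2, Mul(24, Rational(1, 25))), Mul(-1, S)) = Add(Mul(-2, Rational(24, 25)), Mul(-1, S)) = Add(Rational(-48, 25), Mul(-1, S)))
Add(Add(13, Mul(238, 31)), Function('d')(100)) = Add(Add(13, Mul(238, 31)), Add(Rational(-48, 25), Mul(-1, 100))) = Add(Add(13, 7378), Add(Rational(-48, 25), -100)) = Add(7391, Rational(-2548, 25)) = Rational(182227, 25)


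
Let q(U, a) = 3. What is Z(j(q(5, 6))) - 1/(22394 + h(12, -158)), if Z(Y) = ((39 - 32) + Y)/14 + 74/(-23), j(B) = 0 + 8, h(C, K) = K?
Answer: -7682699/3579996 ≈ -2.1460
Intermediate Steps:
j(B) = 8
Z(Y) = -125/46 + Y/14 (Z(Y) = (7 + Y)*(1/14) + 74*(-1/23) = (½ + Y/14) - 74/23 = -125/46 + Y/14)
Z(j(q(5, 6))) - 1/(22394 + h(12, -158)) = (-125/46 + (1/14)*8) - 1/(22394 - 158) = (-125/46 + 4/7) - 1/22236 = -691/322 - 1*1/22236 = -691/322 - 1/22236 = -7682699/3579996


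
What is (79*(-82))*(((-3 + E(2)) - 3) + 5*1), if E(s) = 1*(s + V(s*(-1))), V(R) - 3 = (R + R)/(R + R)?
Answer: -32390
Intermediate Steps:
V(R) = 4 (V(R) = 3 + (R + R)/(R + R) = 3 + (2*R)/((2*R)) = 3 + (2*R)*(1/(2*R)) = 3 + 1 = 4)
E(s) = 4 + s (E(s) = 1*(s + 4) = 1*(4 + s) = 4 + s)
(79*(-82))*(((-3 + E(2)) - 3) + 5*1) = (79*(-82))*(((-3 + (4 + 2)) - 3) + 5*1) = -6478*(((-3 + 6) - 3) + 5) = -6478*((3 - 3) + 5) = -6478*(0 + 5) = -6478*5 = -32390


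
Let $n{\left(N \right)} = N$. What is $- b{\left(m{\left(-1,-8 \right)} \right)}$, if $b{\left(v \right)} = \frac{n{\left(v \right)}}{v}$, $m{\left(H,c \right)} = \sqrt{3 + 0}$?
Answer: $-1$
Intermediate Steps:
$m{\left(H,c \right)} = \sqrt{3}$
$b{\left(v \right)} = 1$ ($b{\left(v \right)} = \frac{v}{v} = 1$)
$- b{\left(m{\left(-1,-8 \right)} \right)} = \left(-1\right) 1 = -1$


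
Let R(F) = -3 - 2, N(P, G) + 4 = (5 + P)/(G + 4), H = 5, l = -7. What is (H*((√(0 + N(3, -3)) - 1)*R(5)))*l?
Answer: 175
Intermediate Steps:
N(P, G) = -4 + (5 + P)/(4 + G) (N(P, G) = -4 + (5 + P)/(G + 4) = -4 + (5 + P)/(4 + G))
R(F) = -5
(H*((√(0 + N(3, -3)) - 1)*R(5)))*l = (5*((√(0 + (-11 + 3 - 4*(-3))/(4 - 3)) - 1)*(-5)))*(-7) = (5*((√(0 + (-11 + 3 + 12)/1) - 1)*(-5)))*(-7) = (5*((√(0 + 1*4) - 1)*(-5)))*(-7) = (5*((√(0 + 4) - 1)*(-5)))*(-7) = (5*((√4 - 1)*(-5)))*(-7) = (5*((2 - 1)*(-5)))*(-7) = (5*(1*(-5)))*(-7) = (5*(-5))*(-7) = -25*(-7) = 175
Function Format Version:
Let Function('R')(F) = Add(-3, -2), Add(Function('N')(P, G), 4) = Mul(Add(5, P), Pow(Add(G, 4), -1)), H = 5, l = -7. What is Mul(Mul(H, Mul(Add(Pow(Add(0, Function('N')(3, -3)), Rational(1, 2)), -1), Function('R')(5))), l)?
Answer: 175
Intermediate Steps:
Function('N')(P, G) = Add(-4, Mul(Pow(Add(4, G), -1), Add(5, P))) (Function('N')(P, G) = Add(-4, Mul(Add(5, P), Pow(Add(G, 4), -1))) = Add(-4, Mul(Add(5, P), Pow(Add(4, G), -1))) = Add(-4, Mul(Pow(Add(4, G), -1), Add(5, P))))
Function('R')(F) = -5
Mul(Mul(H, Mul(Add(Pow(Add(0, Function('N')(3, -3)), Rational(1, 2)), -1), Function('R')(5))), l) = Mul(Mul(5, Mul(Add(Pow(Add(0, Mul(Pow(Add(4, -3), -1), Add(-11, 3, Mul(-4, -3)))), Rational(1, 2)), -1), -5)), -7) = Mul(Mul(5, Mul(Add(Pow(Add(0, Mul(Pow(1, -1), Add(-11, 3, 12))), Rational(1, 2)), -1), -5)), -7) = Mul(Mul(5, Mul(Add(Pow(Add(0, Mul(1, 4)), Rational(1, 2)), -1), -5)), -7) = Mul(Mul(5, Mul(Add(Pow(Add(0, 4), Rational(1, 2)), -1), -5)), -7) = Mul(Mul(5, Mul(Add(Pow(4, Rational(1, 2)), -1), -5)), -7) = Mul(Mul(5, Mul(Add(2, -1), -5)), -7) = Mul(Mul(5, Mul(1, -5)), -7) = Mul(Mul(5, -5), -7) = Mul(-25, -7) = 175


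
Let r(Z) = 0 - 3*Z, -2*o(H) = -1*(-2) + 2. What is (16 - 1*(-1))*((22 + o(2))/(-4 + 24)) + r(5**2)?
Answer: -58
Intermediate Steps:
o(H) = -2 (o(H) = -(-1*(-2) + 2)/2 = -(2 + 2)/2 = -1/2*4 = -2)
r(Z) = -3*Z
(16 - 1*(-1))*((22 + o(2))/(-4 + 24)) + r(5**2) = (16 - 1*(-1))*((22 - 2)/(-4 + 24)) - 3*5**2 = (16 + 1)*(20/20) - 3*25 = 17*(20*(1/20)) - 75 = 17*1 - 75 = 17 - 75 = -58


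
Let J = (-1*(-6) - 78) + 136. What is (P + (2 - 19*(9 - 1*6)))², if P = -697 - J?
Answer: 665856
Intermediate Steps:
J = 64 (J = (6 - 78) + 136 = -72 + 136 = 64)
P = -761 (P = -697 - 1*64 = -697 - 64 = -761)
(P + (2 - 19*(9 - 1*6)))² = (-761 + (2 - 19*(9 - 1*6)))² = (-761 + (2 - 19*(9 - 6)))² = (-761 + (2 - 19*3))² = (-761 + (2 - 57))² = (-761 - 55)² = (-816)² = 665856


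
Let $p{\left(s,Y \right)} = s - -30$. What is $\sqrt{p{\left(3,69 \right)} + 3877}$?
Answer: $\sqrt{3910} \approx 62.53$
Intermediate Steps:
$p{\left(s,Y \right)} = 30 + s$ ($p{\left(s,Y \right)} = s + 30 = 30 + s$)
$\sqrt{p{\left(3,69 \right)} + 3877} = \sqrt{\left(30 + 3\right) + 3877} = \sqrt{33 + 3877} = \sqrt{3910}$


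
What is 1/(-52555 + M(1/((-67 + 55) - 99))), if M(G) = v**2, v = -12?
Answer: -1/52411 ≈ -1.9080e-5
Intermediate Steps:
M(G) = 144 (M(G) = (-12)**2 = 144)
1/(-52555 + M(1/((-67 + 55) - 99))) = 1/(-52555 + 144) = 1/(-52411) = -1/52411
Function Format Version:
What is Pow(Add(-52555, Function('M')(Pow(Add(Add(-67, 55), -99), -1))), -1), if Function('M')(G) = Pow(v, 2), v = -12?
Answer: Rational(-1, 52411) ≈ -1.9080e-5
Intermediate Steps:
Function('M')(G) = 144 (Function('M')(G) = Pow(-12, 2) = 144)
Pow(Add(-52555, Function('M')(Pow(Add(Add(-67, 55), -99), -1))), -1) = Pow(Add(-52555, 144), -1) = Pow(-52411, -1) = Rational(-1, 52411)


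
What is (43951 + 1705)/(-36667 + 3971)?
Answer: -5707/4087 ≈ -1.3964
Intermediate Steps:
(43951 + 1705)/(-36667 + 3971) = 45656/(-32696) = 45656*(-1/32696) = -5707/4087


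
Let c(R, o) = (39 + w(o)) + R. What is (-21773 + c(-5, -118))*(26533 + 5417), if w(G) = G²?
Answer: -249689250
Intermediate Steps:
c(R, o) = 39 + R + o² (c(R, o) = (39 + o²) + R = 39 + R + o²)
(-21773 + c(-5, -118))*(26533 + 5417) = (-21773 + (39 - 5 + (-118)²))*(26533 + 5417) = (-21773 + (39 - 5 + 13924))*31950 = (-21773 + 13958)*31950 = -7815*31950 = -249689250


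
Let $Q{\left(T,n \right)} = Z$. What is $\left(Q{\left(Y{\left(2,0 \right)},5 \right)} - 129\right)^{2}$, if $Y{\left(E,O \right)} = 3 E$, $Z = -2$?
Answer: $17161$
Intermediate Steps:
$Q{\left(T,n \right)} = -2$
$\left(Q{\left(Y{\left(2,0 \right)},5 \right)} - 129\right)^{2} = \left(-2 - 129\right)^{2} = \left(-131\right)^{2} = 17161$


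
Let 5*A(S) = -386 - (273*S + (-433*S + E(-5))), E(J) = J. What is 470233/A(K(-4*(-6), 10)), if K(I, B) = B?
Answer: 2351165/1219 ≈ 1928.8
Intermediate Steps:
A(S) = -381/5 + 32*S (A(S) = (-386 - (273*S + (-433*S - 5)))/5 = (-386 - (273*S + (-5 - 433*S)))/5 = (-386 - (-5 - 160*S))/5 = (-386 + (5 + 160*S))/5 = (-381 + 160*S)/5 = -381/5 + 32*S)
470233/A(K(-4*(-6), 10)) = 470233/(-381/5 + 32*10) = 470233/(-381/5 + 320) = 470233/(1219/5) = 470233*(5/1219) = 2351165/1219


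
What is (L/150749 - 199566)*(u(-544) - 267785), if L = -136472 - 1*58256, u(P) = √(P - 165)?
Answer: 8056196486938670/150749 - 30084569662*I*√709/150749 ≈ 5.3441e+10 - 5.3139e+6*I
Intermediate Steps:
u(P) = √(-165 + P)
L = -194728 (L = -136472 - 58256 = -194728)
(L/150749 - 199566)*(u(-544) - 267785) = (-194728/150749 - 199566)*(√(-165 - 544) - 267785) = (-194728*1/150749 - 199566)*(√(-709) - 267785) = (-194728/150749 - 199566)*(I*√709 - 267785) = -30084569662*(-267785 + I*√709)/150749 = 8056196486938670/150749 - 30084569662*I*√709/150749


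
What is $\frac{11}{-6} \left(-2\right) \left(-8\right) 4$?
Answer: $- \frac{352}{3} \approx -117.33$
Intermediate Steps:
$\frac{11}{-6} \left(-2\right) \left(-8\right) 4 = 11 \left(- \frac{1}{6}\right) \left(-2\right) \left(-8\right) 4 = \left(- \frac{11}{6}\right) \left(-2\right) \left(-8\right) 4 = \frac{11}{3} \left(-8\right) 4 = \left(- \frac{88}{3}\right) 4 = - \frac{352}{3}$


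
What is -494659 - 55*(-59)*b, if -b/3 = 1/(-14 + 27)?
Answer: -6440302/13 ≈ -4.9541e+5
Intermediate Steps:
b = -3/13 (b = -3/(-14 + 27) = -3/13 ≈ -0.23077)
-494659 - 55*(-59)*b = -494659 - 55*(-59)*(-3)/13 = -494659 - (-3245)*(-3)/13 = -494659 - 1*9735/13 = -494659 - 9735/13 = -6440302/13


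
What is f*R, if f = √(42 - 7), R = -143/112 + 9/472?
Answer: -8311*√35/6608 ≈ -7.4408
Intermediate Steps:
R = -8311/6608 (R = -143*1/112 + 9*(1/472) = -143/112 + 9/472 = -8311/6608 ≈ -1.2577)
f = √35 ≈ 5.9161
f*R = √35*(-8311/6608) = -8311*√35/6608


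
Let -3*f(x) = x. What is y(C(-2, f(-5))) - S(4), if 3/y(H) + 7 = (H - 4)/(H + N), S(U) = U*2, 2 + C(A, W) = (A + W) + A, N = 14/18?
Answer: -1288/149 ≈ -8.6443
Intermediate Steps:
f(x) = -x/3
N = 7/9 (N = 14*(1/18) = 7/9 ≈ 0.77778)
C(A, W) = -2 + W + 2*A (C(A, W) = -2 + ((A + W) + A) = -2 + (W + 2*A) = -2 + W + 2*A)
S(U) = 2*U
y(H) = 3/(-7 + (-4 + H)/(7/9 + H)) (y(H) = 3/(-7 + (H - 4)/(H + 7/9)) = 3/(-7 + (-4 + H)/(7/9 + H)))
y(C(-2, f(-5))) - S(4) = 3*(-7 - 9*(-2 - ⅓*(-5) + 2*(-2)))/(85 + 54*(-2 - ⅓*(-5) + 2*(-2))) - 2*4 = 3*(-7 - 9*(-2 + 5/3 - 4))/(85 + 54*(-2 + 5/3 - 4)) - 1*8 = 3*(-7 - 9*(-13/3))/(85 + 54*(-13/3)) - 8 = 3*(-7 + 39)/(85 - 234) - 8 = 3*32/(-149) - 8 = 3*(-1/149)*32 - 8 = -96/149 - 8 = -1288/149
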